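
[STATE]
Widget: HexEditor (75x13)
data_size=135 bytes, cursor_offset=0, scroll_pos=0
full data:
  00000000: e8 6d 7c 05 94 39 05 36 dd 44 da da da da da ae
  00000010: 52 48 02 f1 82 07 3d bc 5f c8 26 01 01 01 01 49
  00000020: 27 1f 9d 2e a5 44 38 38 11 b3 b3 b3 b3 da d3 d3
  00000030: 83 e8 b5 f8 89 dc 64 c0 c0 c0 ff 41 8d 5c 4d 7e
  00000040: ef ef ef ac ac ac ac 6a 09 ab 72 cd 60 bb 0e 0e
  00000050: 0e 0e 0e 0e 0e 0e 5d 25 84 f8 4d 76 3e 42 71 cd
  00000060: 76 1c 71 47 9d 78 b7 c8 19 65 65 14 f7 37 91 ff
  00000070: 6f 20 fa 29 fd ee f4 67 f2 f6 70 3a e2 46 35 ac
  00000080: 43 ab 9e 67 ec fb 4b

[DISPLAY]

00000000  E8 6d 7c 05 94 39 05 36  dd 44 da da da da da ae  |.m|..9.6.D....
00000010  52 48 02 f1 82 07 3d bc  5f c8 26 01 01 01 01 49  |RH....=._.&...
00000020  27 1f 9d 2e a5 44 38 38  11 b3 b3 b3 b3 da d3 d3  |'....D88......
00000030  83 e8 b5 f8 89 dc 64 c0  c0 c0 ff 41 8d 5c 4d 7e  |......d....A.\
00000040  ef ef ef ac ac ac ac 6a  09 ab 72 cd 60 bb 0e 0e  |.......j..r.`.
00000050  0e 0e 0e 0e 0e 0e 5d 25  84 f8 4d 76 3e 42 71 cd  |......]%..Mv>B
00000060  76 1c 71 47 9d 78 b7 c8  19 65 65 14 f7 37 91 ff  |v.qG.x...ee..7
00000070  6f 20 fa 29 fd ee f4 67  f2 f6 70 3a e2 46 35 ac  |o .)...g..p:.F
00000080  43 ab 9e 67 ec fb 4b                              |C..g..K       
                                                                           
                                                                           
                                                                           
                                                                           


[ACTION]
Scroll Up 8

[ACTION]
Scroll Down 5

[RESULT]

00000050  0e 0e 0e 0e 0e 0e 5d 25  84 f8 4d 76 3e 42 71 cd  |......]%..Mv>B
00000060  76 1c 71 47 9d 78 b7 c8  19 65 65 14 f7 37 91 ff  |v.qG.x...ee..7
00000070  6f 20 fa 29 fd ee f4 67  f2 f6 70 3a e2 46 35 ac  |o .)...g..p:.F
00000080  43 ab 9e 67 ec fb 4b                              |C..g..K       
                                                                           
                                                                           
                                                                           
                                                                           
                                                                           
                                                                           
                                                                           
                                                                           
                                                                           


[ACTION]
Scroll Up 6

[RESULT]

00000000  E8 6d 7c 05 94 39 05 36  dd 44 da da da da da ae  |.m|..9.6.D....
00000010  52 48 02 f1 82 07 3d bc  5f c8 26 01 01 01 01 49  |RH....=._.&...
00000020  27 1f 9d 2e a5 44 38 38  11 b3 b3 b3 b3 da d3 d3  |'....D88......
00000030  83 e8 b5 f8 89 dc 64 c0  c0 c0 ff 41 8d 5c 4d 7e  |......d....A.\
00000040  ef ef ef ac ac ac ac 6a  09 ab 72 cd 60 bb 0e 0e  |.......j..r.`.
00000050  0e 0e 0e 0e 0e 0e 5d 25  84 f8 4d 76 3e 42 71 cd  |......]%..Mv>B
00000060  76 1c 71 47 9d 78 b7 c8  19 65 65 14 f7 37 91 ff  |v.qG.x...ee..7
00000070  6f 20 fa 29 fd ee f4 67  f2 f6 70 3a e2 46 35 ac  |o .)...g..p:.F
00000080  43 ab 9e 67 ec fb 4b                              |C..g..K       
                                                                           
                                                                           
                                                                           
                                                                           


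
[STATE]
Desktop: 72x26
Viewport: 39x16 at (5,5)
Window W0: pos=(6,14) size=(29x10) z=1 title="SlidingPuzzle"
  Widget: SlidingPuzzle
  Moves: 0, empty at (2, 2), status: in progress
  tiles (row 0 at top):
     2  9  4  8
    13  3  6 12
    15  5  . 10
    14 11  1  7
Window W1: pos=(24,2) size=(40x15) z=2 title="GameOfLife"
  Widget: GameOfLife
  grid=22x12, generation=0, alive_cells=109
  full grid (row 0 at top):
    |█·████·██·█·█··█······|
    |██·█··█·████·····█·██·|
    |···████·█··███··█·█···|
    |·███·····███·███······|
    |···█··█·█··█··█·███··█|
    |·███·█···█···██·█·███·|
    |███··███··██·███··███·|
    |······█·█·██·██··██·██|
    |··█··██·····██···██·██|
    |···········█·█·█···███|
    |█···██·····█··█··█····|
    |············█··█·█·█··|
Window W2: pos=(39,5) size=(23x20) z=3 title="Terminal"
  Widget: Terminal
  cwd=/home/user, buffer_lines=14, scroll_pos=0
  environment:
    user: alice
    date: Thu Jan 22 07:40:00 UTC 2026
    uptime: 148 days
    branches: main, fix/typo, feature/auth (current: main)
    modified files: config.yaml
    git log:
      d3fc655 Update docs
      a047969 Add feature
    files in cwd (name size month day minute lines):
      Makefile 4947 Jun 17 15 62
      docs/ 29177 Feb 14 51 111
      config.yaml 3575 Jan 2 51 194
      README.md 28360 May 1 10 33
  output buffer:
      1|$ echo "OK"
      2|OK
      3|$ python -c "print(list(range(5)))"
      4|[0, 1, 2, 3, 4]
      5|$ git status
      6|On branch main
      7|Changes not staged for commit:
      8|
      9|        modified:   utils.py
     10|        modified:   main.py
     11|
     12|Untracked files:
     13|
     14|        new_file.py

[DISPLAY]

                   ┃Gen: 0        ┏━━━━
                   ┃██·█··█·████··┃ Ter
                   ┃···████·█··███┠────
                   ┃·███·····███·█┃$ ec
                   ┃···█··█·█··█··┃OK  
                   ┃·███·█···█···█┃$ py
                   ┃███··███··██·█┃[0, 
                   ┃······█·█·██·█┃$ gi
                   ┃··█··██·····██┃On b
 ┏━━━━━━━━━━━━━━━━━┃···········█·█┃Chan
 ┃ SlidingPuzzle   ┃█···██·····█··┃    
 ┠─────────────────┗━━━━━━━━━━━━━━┃    
 ┃┌────┬────┬────┬────┐      ┃    ┃    
 ┃│  2 │  9 │  4 │  8 │      ┃    ┃    
 ┃├────┼────┼────┼────┤      ┃    ┃Untr
 ┃│ 13 │  3 │  6 │ 12 │      ┃    ┃    


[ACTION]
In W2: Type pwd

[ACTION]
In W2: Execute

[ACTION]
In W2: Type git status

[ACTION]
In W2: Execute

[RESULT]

                   ┃Gen: 0        ┏━━━━
                   ┃██·█··█·████··┃ Ter
                   ┃···████·█··███┠────
                   ┃·███·····███·█┃Chan
                   ┃···█··█·█··█··┃    
                   ┃·███·█···█···█┃    
                   ┃███··███··██·█┃    
                   ┃······█·█·██·█┃    
                   ┃··█··██·····██┃Untr
 ┏━━━━━━━━━━━━━━━━━┃···········█·█┃    
 ┃ SlidingPuzzle   ┃█···██·····█··┃    
 ┠─────────────────┗━━━━━━━━━━━━━━┃$ pw
 ┃┌────┬────┬────┬────┐      ┃    ┃/hom
 ┃│  2 │  9 │  4 │  8 │      ┃    ┃$ gi
 ┃├────┼────┼────┼────┤      ┃    ┃On b
 ┃│ 13 │  3 │  6 │ 12 │      ┃    ┃Chan


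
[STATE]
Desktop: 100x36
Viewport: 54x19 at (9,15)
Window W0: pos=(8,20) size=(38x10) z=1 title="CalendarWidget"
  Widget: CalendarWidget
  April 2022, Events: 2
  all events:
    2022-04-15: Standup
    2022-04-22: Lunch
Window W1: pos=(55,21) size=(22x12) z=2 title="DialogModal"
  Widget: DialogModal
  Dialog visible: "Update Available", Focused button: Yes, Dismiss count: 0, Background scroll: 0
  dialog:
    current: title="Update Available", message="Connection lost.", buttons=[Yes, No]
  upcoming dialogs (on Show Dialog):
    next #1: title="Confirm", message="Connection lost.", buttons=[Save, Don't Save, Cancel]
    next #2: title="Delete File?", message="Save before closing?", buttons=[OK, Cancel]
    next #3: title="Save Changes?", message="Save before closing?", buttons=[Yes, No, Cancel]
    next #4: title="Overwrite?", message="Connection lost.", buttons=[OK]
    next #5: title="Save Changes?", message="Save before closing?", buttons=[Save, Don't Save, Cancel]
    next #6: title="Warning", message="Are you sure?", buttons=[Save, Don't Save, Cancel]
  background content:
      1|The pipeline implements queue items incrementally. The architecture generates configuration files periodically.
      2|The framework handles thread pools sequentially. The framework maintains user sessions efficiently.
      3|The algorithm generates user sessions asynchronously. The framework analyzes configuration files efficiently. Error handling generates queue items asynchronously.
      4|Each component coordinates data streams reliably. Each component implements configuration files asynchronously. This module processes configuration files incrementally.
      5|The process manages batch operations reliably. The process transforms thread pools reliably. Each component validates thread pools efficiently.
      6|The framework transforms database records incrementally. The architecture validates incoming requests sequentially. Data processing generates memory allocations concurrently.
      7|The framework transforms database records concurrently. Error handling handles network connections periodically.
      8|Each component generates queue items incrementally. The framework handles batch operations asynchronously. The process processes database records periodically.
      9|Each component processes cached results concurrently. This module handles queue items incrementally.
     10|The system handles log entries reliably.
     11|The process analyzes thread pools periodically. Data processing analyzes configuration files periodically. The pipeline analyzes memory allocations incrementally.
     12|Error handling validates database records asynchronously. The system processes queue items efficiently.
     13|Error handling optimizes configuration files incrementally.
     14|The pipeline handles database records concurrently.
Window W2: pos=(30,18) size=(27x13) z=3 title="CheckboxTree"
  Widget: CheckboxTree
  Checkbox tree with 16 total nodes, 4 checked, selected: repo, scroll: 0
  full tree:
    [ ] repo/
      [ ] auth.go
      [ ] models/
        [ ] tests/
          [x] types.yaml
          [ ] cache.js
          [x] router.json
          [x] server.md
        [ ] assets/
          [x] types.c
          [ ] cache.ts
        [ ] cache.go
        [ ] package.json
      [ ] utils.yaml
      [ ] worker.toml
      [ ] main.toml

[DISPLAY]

                                                      
                                                      
                                                      
                     ┏━━━━━━━━━━━━━━━━━━━━━━━━━┓      
                     ┃ CheckboxTree            ┃      
━━━━━━━━━━━━━━━━━━━━━┠─────────────────────────┨      
 CalendarWidget      ┃>[-] repo/               ┃━━━━━━
─────────────────────┃   [ ] auth.go           ┃Dialog
             April 20┃   [-] models/           ┃──────
Mo Tu We Th Fr Sa Su ┃     [-] tests/          ┃he pip
             1  2  3 ┃       [x] types.yaml    ┃h┌────
 4  5  6  7  8  9 10 ┃       [ ] cache.js      ┃h│Upda
11 12 13 14 15* 16 17┃       [x] router.json   ┃a│Conn
18 19 20 21 22* 23 24┃       [x] server.md     ┃h│  [Y
━━━━━━━━━━━━━━━━━━━━━┃     [-] assets/         ┃h└────
                     ┗━━━━━━━━━━━━━━━━━━━━━━━━━┛he fra
                                              ┃Each co
                                              ┗━━━━━━━
                                                      


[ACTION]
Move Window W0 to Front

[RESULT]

                                                      
                                                      
                                                      
                     ┏━━━━━━━━━━━━━━━━━━━━━━━━━┓      
                     ┃ CheckboxTree            ┃      
━━━━━━━━━━━━━━━━━━━━━━━━━━━━━━━━━━━━┓──────────┨      
 CalendarWidget                     ┃          ┃━━━━━━
────────────────────────────────────┨          ┃Dialog
             April 2022             ┃          ┃──────
Mo Tu We Th Fr Sa Su                ┃          ┃he pip
             1  2  3                ┃s.yaml    ┃h┌────
 4  5  6  7  8  9 10                ┃e.js      ┃h│Upda
11 12 13 14 15* 16 17               ┃er.json   ┃a│Conn
18 19 20 21 22* 23 24               ┃er.md     ┃h│  [Y
━━━━━━━━━━━━━━━━━━━━━━━━━━━━━━━━━━━━┛/         ┃h└────
                     ┗━━━━━━━━━━━━━━━━━━━━━━━━━┛he fra
                                              ┃Each co
                                              ┗━━━━━━━
                                                      


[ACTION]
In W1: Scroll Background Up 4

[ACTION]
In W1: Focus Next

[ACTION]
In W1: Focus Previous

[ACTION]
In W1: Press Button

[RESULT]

                                                      
                                                      
                                                      
                     ┏━━━━━━━━━━━━━━━━━━━━━━━━━┓      
                     ┃ CheckboxTree            ┃      
━━━━━━━━━━━━━━━━━━━━━━━━━━━━━━━━━━━━┓──────────┨      
 CalendarWidget                     ┃          ┃━━━━━━
────────────────────────────────────┨          ┃Dialog
             April 2022             ┃          ┃──────
Mo Tu We Th Fr Sa Su                ┃          ┃he pip
             1  2  3                ┃s.yaml    ┃he fra
 4  5  6  7  8  9 10                ┃e.js      ┃he alg
11 12 13 14 15* 16 17               ┃er.json   ┃ach co
18 19 20 21 22* 23 24               ┃er.md     ┃he pro
━━━━━━━━━━━━━━━━━━━━━━━━━━━━━━━━━━━━┛/         ┃he fra
                     ┗━━━━━━━━━━━━━━━━━━━━━━━━━┛he fra
                                              ┃Each co
                                              ┗━━━━━━━
                                                      


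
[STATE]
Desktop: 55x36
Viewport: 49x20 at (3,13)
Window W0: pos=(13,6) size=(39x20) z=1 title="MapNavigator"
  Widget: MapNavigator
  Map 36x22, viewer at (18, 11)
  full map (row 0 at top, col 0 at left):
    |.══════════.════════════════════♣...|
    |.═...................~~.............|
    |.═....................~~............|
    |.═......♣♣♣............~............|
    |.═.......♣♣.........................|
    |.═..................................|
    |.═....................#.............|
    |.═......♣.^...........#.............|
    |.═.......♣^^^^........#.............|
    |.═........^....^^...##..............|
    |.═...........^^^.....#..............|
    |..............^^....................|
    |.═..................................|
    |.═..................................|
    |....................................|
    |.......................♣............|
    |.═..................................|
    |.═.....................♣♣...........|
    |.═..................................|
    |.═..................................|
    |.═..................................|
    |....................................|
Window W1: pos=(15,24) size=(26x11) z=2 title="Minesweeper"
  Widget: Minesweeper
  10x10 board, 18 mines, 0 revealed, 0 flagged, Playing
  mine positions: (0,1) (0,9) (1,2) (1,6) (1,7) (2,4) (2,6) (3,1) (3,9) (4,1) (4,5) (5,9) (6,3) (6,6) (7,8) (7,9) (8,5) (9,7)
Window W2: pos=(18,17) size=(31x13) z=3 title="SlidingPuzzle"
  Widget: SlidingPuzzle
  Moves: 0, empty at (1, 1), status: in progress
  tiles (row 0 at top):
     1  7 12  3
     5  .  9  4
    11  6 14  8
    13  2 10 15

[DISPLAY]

          ┃.═......♣.^...........#............. ┃
          ┃.═.......♣^^^^........#............. ┃
          ┃.═........^....^^...##.............. ┃
          ┃.═...........^^^.....#.............. ┃
          ┃....┏━━━━━━━━━━━━━━━━━━━━━━━━━━━━━┓. ┃
          ┃.═..┃ SlidingPuzzle               ┃. ┃
          ┃.═..┠─────────────────────────────┨. ┃
          ┃....┃┌────┬────┬────┬────┐        ┃. ┃
          ┃....┃│  1 │  7 │ 12 │  3 │        ┃. ┃
          ┃.═..┃├────┼────┼────┼────┤        ┃. ┃
          ┃.═..┃│  5 │    │  9 │  4 │        ┃. ┃
          ┃.┏━━┃├────┼────┼────┼────┤        ┃. ┃
          ┗━┃ M┃│ 11 │  6 │ 14 │  8 │        ┃━━┛
            ┠──┃├────┼────┼────┼────┤        ┃   
            ┃■■┃│ 13 │  2 │ 10 │ 15 │        ┃   
            ┃■■┃└────┴────┴────┴────┘        ┃   
            ┃■■┗━━━━━━━━━━━━━━━━━━━━━━━━━━━━━┛   
            ┃■■■■■■■■■■              ┃           
            ┃■■■■■■■■■■              ┃           
            ┃■■■■■■■■■■              ┃           


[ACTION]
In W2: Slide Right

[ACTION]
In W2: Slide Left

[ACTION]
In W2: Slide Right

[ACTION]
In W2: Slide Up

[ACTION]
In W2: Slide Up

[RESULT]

          ┃.═......♣.^...........#............. ┃
          ┃.═.......♣^^^^........#............. ┃
          ┃.═........^....^^...##.............. ┃
          ┃.═...........^^^.....#.............. ┃
          ┃....┏━━━━━━━━━━━━━━━━━━━━━━━━━━━━━┓. ┃
          ┃.═..┃ SlidingPuzzle               ┃. ┃
          ┃.═..┠─────────────────────────────┨. ┃
          ┃....┃┌────┬────┬────┬────┐        ┃. ┃
          ┃....┃│  1 │  7 │ 12 │  3 │        ┃. ┃
          ┃.═..┃├────┼────┼────┼────┤        ┃. ┃
          ┃.═..┃│ 11 │  5 │  9 │  4 │        ┃. ┃
          ┃.┏━━┃├────┼────┼────┼────┤        ┃. ┃
          ┗━┃ M┃│ 13 │  6 │ 14 │  8 │        ┃━━┛
            ┠──┃├────┼────┼────┼────┤        ┃   
            ┃■■┃│    │  2 │ 10 │ 15 │        ┃   
            ┃■■┃└────┴────┴────┴────┘        ┃   
            ┃■■┗━━━━━━━━━━━━━━━━━━━━━━━━━━━━━┛   
            ┃■■■■■■■■■■              ┃           
            ┃■■■■■■■■■■              ┃           
            ┃■■■■■■■■■■              ┃           


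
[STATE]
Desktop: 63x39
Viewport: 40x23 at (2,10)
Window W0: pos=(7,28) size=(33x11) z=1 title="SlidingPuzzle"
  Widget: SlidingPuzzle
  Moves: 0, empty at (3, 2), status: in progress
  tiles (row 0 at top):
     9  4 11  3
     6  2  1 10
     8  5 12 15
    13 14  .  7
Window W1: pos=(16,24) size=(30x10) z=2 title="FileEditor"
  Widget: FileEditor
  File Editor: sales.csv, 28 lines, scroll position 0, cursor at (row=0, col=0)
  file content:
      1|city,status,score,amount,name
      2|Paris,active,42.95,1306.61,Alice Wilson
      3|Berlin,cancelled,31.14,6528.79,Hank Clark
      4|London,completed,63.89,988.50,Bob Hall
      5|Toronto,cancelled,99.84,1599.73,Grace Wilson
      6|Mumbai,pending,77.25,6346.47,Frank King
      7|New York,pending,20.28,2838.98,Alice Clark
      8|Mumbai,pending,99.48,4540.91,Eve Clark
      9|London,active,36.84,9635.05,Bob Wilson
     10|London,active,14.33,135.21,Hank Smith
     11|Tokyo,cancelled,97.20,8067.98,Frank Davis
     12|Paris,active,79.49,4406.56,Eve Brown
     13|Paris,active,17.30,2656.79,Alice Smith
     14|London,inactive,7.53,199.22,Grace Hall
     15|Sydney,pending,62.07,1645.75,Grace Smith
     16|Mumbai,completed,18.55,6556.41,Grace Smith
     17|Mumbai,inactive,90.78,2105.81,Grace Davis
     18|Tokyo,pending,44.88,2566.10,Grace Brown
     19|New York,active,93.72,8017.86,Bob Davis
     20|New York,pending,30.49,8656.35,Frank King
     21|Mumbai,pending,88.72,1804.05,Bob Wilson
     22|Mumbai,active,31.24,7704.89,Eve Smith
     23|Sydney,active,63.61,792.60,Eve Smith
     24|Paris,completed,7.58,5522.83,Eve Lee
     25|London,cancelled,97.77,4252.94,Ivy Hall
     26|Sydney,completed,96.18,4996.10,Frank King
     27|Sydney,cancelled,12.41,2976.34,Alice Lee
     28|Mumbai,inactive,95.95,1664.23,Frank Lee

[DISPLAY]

                                        
                                        
                                        
                                        
                                        
                                        
                                        
                                        
                                        
                                        
                                        
                                        
                                        
                                        
              ┏━━━━━━━━━━━━━━━━━━━━━━━━━
              ┃ FileEditor              
              ┠─────────────────────────
              ┃█ity,status,score,amount,
     ┏━━━━━━━━┃Paris,active,42.95,1306.6
     ┃ Sliding┃Berlin,cancelled,31.14,65
     ┠────────┃London,completed,63.89,98
     ┃┌────┬──┃Toronto,cancelled,99.84,1
     ┃│  9 │  ┃Mumbai,pending,77.25,6346


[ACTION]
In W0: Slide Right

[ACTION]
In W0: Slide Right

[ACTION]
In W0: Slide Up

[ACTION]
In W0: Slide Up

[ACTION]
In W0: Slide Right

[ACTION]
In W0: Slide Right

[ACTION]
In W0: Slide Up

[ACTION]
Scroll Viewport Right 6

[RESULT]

                                        
                                        
                                        
                                        
                                        
                                        
                                        
                                        
                                        
                                        
                                        
                                        
                                        
                                        
        ┏━━━━━━━━━━━━━━━━━━━━━━━━━━━━┓  
        ┃ FileEditor                 ┃  
        ┠────────────────────────────┨  
        ┃█ity,status,score,amount,na▲┃  
━━━━━━━━┃Paris,active,42.95,1306.61,█┃  
 Sliding┃Berlin,cancelled,31.14,6528░┃  
────────┃London,completed,63.89,988.░┃  
┌────┬──┃Toronto,cancelled,99.84,159░┃  
│  9 │  ┃Mumbai,pending,77.25,6346.4▼┃  


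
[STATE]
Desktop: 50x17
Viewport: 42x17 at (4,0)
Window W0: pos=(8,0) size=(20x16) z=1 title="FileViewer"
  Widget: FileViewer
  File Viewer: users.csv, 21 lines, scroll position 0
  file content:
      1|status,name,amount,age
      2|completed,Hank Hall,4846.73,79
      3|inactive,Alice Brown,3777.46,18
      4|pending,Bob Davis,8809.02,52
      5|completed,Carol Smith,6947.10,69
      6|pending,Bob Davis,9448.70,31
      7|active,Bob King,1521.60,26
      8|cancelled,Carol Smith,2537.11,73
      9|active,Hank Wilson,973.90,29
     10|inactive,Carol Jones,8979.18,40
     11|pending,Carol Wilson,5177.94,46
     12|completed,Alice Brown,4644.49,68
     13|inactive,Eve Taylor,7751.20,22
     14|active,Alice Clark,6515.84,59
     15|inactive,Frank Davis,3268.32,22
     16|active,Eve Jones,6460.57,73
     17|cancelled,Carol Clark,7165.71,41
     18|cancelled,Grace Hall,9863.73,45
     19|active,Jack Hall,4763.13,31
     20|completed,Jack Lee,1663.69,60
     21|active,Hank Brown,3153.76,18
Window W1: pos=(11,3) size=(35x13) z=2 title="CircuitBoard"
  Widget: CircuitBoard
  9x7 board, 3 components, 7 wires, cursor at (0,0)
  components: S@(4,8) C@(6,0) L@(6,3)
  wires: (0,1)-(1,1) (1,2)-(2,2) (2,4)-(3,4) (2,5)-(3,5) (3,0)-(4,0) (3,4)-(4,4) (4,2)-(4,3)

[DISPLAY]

    ┏━━━━━━━━━━━━━━━━━━┓                  
    ┃ FileViewer       ┃                  
    ┠──────────────────┨                  
    ┃st┏━━━━━━━━━━━━━━━━━━━━━━━━━━━━━━━━━┓
    ┃co┃ CircuitBoard                    ┃
    ┃in┠─────────────────────────────────┨
    ┃pe┃   0 1 2 3 4 5 6 7 8             ┃
    ┃co┃0  [.]  ·                        ┃
    ┃pe┃        │                        ┃
    ┃ac┃1       ·   ·                    ┃
    ┃ca┃            │                    ┃
    ┃ac┃2           ·       ·   ·        ┃
    ┃in┃                    │   │        ┃
    ┃pe┃3   ·               ·   ·        ┃
    ┃co┃    │               │            ┃
    ┗━━┗━━━━━━━━━━━━━━━━━━━━━━━━━━━━━━━━━┛
                                          


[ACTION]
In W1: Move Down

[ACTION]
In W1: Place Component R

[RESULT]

    ┏━━━━━━━━━━━━━━━━━━┓                  
    ┃ FileViewer       ┃                  
    ┠──────────────────┨                  
    ┃st┏━━━━━━━━━━━━━━━━━━━━━━━━━━━━━━━━━┓
    ┃co┃ CircuitBoard                    ┃
    ┃in┠─────────────────────────────────┨
    ┃pe┃   0 1 2 3 4 5 6 7 8             ┃
    ┃co┃0       ·                        ┃
    ┃pe┃        │                        ┃
    ┃ac┃1  [R]  ·   ·                    ┃
    ┃ca┃            │                    ┃
    ┃ac┃2           ·       ·   ·        ┃
    ┃in┃                    │   │        ┃
    ┃pe┃3   ·               ·   ·        ┃
    ┃co┃    │               │            ┃
    ┗━━┗━━━━━━━━━━━━━━━━━━━━━━━━━━━━━━━━━┛
                                          


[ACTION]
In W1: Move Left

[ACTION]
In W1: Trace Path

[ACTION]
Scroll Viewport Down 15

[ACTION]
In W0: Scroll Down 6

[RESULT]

    ┏━━━━━━━━━━━━━━━━━━┓                  
    ┃ FileViewer       ┃                  
    ┠──────────────────┨                  
    ┃ac┏━━━━━━━━━━━━━━━━━━━━━━━━━━━━━━━━━┓
    ┃ca┃ CircuitBoard                    ┃
    ┃ac┠─────────────────────────────────┨
    ┃in┃   0 1 2 3 4 5 6 7 8             ┃
    ┃pe┃0       ·                        ┃
    ┃co┃        │                        ┃
    ┃in┃1  [R]  ·   ·                    ┃
    ┃ac┃            │                    ┃
    ┃in┃2           ·       ·   ·        ┃
    ┃ac┃                    │   │        ┃
    ┃ca┃3   ·               ·   ·        ┃
    ┃ca┃    │               │            ┃
    ┗━━┗━━━━━━━━━━━━━━━━━━━━━━━━━━━━━━━━━┛
                                          


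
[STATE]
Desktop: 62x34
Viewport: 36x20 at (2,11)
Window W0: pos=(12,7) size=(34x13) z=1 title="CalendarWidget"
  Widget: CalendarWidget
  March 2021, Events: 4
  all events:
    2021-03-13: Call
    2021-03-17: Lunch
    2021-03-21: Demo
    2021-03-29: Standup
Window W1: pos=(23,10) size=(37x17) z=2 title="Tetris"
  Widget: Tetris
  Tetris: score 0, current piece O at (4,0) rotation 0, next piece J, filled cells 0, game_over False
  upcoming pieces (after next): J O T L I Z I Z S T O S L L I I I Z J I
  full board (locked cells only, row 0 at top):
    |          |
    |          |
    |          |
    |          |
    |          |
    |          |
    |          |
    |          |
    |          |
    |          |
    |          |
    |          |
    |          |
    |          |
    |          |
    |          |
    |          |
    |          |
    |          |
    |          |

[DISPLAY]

          ┃Mo Tu We T┃ Tetris       
          ┃ 1  2  3  ┠──────────────
          ┃ 8  9 10 1┃          │Nex
          ┃15 16 17* ┃          │█  
          ┃22 23 24 2┃          │███
          ┃29* 30 31 ┃          │   
          ┃          ┃          │   
          ┃          ┃          │   
          ┗━━━━━━━━━━┃          │Sco
                     ┃          │0  
                     ┃          │   
                     ┃          │   
                     ┃          │   
                     ┃          │   
                     ┃          │   
                     ┗━━━━━━━━━━━━━━
                                    
                                    
                                    
                                    


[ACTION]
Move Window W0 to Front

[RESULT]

          ┃Mo Tu We Th Fr Sa Su     
          ┃ 1  2  3  4  5  6  7     
          ┃ 8  9 10 11 12 13* 14    
          ┃15 16 17* 18 19 20 21*   
          ┃22 23 24 25 26 27 28     
          ┃29* 30 31                
          ┃                         
          ┃                         
          ┗━━━━━━━━━━━━━━━━━━━━━━━━━
                     ┃          │0  
                     ┃          │   
                     ┃          │   
                     ┃          │   
                     ┃          │   
                     ┃          │   
                     ┗━━━━━━━━━━━━━━
                                    
                                    
                                    
                                    


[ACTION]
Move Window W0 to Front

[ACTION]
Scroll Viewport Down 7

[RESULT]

          ┃15 16 17* 18 19 20 21*   
          ┃22 23 24 25 26 27 28     
          ┃29* 30 31                
          ┃                         
          ┃                         
          ┗━━━━━━━━━━━━━━━━━━━━━━━━━
                     ┃          │0  
                     ┃          │   
                     ┃          │   
                     ┃          │   
                     ┃          │   
                     ┃          │   
                     ┗━━━━━━━━━━━━━━
                                    
                                    
                                    
                                    
                                    
                                    
                                    


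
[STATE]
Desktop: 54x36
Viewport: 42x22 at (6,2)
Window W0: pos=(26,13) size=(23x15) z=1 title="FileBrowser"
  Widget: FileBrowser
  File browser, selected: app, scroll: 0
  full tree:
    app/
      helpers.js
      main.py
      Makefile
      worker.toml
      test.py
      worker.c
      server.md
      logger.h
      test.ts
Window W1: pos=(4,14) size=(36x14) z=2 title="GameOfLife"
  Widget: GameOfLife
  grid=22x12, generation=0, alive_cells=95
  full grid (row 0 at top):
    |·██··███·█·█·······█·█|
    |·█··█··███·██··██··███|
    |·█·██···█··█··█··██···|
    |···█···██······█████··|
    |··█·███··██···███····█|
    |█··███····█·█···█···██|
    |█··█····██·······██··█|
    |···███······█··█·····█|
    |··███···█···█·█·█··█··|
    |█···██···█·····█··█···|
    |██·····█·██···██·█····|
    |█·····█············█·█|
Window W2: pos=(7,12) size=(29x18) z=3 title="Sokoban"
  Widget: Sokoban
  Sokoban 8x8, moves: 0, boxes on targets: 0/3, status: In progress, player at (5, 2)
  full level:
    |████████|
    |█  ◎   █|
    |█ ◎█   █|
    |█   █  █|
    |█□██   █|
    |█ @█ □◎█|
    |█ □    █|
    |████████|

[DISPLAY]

                                          
                                          
                                          
                                          
                                          
                                          
                                          
                                          
                                          
                                          
 ┏━━━━━━━━━━━━━━━━━━━━━━━━━━━┓            
 ┃ Sokoban                   ┃━━━━━━━━━━━━
━┠───────────────────────────┨━━━┓        
G┃████████                   ┃   ┃────────
─┃█  ◎   █                   ┃───┨        
e┃█ ◎█   █                   ┃   ┃s       
█┃█   █  █                   ┃   ┃        
█┃█□██   █                   ┃   ┃        
·┃█ @█ □◎█                   ┃   ┃ml      
·┃█ □    █                   ┃   ┃        
·┃████████                   ┃   ┃        
·┃Moves: 0  0/3              ┃   ┃        


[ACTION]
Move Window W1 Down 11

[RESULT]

                                          
                                          
                                          
                                          
                                          
                                          
                                          
                                          
                                          
                                          
 ┏━━━━━━━━━━━━━━━━━━━━━━━━━━━┓            
 ┃ Sokoban                   ┃━━━━━━━━━━━━
 ┠───────────────────────────┨ser         
 ┃████████                   ┃────────────
 ┃█  ◎   █                   ┃/           
 ┃█ ◎█   █                   ┃rs.js       
 ┃█   █  █                   ┃py          
 ┃█□██   █                   ┃ile         
 ┃█ @█ □◎█                   ┃r.toml      
 ┃█ □    █                   ┃py          
━┃████████                   ┃━━━┓        
G┃Moves: 0  0/3              ┃   ┃        


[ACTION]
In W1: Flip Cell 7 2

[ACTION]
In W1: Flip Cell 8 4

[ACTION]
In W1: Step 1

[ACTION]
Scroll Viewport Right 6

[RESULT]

                                          
                                          
                                          
                                          
                                          
                                          
                                          
                                          
                                          
                                          
━━━━━━━━━━━━━━━━━━━━━━━┓                  
oban                   ┃━━━━━━━━━━━━┓     
───────────────────────┨ser         ┃     
████                   ┃────────────┨     
   █                   ┃/           ┃     
   █                   ┃rs.js       ┃     
█  █                   ┃py          ┃     
   █                   ┃ile         ┃     
 □◎█                   ┃r.toml      ┃     
   █                   ┃py          ┃     
████                   ┃━━━┓        ┃     
s: 0  0/3              ┃   ┃        ┃     


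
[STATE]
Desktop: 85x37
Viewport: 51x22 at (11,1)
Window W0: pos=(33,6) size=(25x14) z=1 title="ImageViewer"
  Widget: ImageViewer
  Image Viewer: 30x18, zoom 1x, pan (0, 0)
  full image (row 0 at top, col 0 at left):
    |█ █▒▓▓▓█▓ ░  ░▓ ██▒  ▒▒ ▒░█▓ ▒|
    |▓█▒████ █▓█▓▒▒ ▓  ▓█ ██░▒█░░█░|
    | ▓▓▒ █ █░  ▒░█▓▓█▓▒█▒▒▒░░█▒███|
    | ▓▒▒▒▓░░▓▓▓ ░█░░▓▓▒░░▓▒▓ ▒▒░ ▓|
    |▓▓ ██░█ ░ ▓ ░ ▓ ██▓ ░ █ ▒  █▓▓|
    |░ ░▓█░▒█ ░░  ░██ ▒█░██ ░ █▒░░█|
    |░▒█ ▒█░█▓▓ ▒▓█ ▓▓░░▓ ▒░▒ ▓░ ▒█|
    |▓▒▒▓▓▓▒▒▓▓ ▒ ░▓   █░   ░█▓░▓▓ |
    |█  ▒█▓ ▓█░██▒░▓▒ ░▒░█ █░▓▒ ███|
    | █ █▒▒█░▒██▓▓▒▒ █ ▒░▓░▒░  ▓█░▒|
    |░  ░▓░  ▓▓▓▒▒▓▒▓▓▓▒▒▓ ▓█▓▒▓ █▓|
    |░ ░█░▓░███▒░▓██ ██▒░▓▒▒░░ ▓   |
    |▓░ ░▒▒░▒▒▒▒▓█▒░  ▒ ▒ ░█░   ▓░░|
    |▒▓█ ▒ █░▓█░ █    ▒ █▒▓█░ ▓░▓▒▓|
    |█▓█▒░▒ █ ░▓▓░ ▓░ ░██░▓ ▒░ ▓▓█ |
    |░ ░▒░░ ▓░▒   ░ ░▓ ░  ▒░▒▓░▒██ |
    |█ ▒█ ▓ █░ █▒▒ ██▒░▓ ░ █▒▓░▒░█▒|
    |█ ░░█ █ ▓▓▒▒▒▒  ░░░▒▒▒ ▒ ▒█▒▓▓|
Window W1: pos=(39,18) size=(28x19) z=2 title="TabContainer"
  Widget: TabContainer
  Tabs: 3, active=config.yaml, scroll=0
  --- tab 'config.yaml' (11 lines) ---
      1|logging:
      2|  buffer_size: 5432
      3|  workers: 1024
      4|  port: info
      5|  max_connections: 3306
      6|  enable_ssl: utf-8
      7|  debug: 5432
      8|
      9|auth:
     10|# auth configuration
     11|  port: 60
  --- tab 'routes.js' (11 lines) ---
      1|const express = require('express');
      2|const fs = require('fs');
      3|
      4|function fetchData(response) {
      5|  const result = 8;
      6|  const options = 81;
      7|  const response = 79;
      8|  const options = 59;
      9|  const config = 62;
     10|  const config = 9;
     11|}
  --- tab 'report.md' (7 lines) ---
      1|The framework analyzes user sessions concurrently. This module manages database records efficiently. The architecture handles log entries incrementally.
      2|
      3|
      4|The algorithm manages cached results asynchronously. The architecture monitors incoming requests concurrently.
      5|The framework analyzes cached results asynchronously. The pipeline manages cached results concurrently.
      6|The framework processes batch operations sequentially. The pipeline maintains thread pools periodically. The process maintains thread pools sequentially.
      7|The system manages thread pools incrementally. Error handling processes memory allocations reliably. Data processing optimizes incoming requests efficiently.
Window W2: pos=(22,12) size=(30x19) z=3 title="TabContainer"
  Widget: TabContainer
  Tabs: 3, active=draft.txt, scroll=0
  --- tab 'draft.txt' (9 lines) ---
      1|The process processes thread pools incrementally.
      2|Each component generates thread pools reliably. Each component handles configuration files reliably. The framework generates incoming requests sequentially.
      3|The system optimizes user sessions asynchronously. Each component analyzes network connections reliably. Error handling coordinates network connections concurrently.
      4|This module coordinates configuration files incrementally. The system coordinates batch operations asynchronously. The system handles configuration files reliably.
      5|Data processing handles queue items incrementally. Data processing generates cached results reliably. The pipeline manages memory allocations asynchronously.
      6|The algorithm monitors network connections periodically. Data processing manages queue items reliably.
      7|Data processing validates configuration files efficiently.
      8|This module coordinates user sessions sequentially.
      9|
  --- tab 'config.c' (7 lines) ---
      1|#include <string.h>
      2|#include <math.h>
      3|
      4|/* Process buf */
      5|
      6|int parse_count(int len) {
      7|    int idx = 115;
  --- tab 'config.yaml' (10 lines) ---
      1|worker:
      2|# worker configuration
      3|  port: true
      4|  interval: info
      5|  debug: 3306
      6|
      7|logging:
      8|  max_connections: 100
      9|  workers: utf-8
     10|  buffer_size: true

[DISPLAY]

                                                   
                                                   
                                                   
                                                   
                                                   
                      ┏━━━━━━━━━━━━━━━━━━━━━━━┓    
                      ┃ ImageViewer           ┃    
                      ┠───────────────────────┨    
                      ┃█ █▒▓▓▓█▓ ░  ░▓ ██▒  ▒▒┃    
                      ┃▓█▒████ █▓█▓▒▒ ▓  ▓█ ██┃    
                      ┃ ▓▓▒ █ █░  ▒░█▓▓█▓▒█▒▒▒┃    
           ┏━━━━━━━━━━━━━━━━━━━━━━━━━━━━┓▒░░▓▒┃    
           ┃ TabContainer               ┃▓ ░ █┃    
           ┠────────────────────────────┨█░██ ┃    
           ┃[draft.txt]│ config.c │ conf┃░▓ ▒░┃    
           ┃────────────────────────────┃█░   ┃    
           ┃The process processes thread┃▒░█ █┃    
           ┃Each component generates thr┃━━━━━━━━━━
           ┃The system optimizes user se┃r         
           ┃This module coordinates conf┃──────────
           ┃Data processing handles queu┃]│ routes.
           ┃The algorithm monitors netwo┃──────────


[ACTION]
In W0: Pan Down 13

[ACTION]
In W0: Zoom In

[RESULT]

                                                   
                                                   
                                                   
                                                   
                                                   
                      ┏━━━━━━━━━━━━━━━━━━━━━━━┓    
                      ┃ ImageViewer           ┃    
                      ┠───────────────────────┨    
                      ┃░░▒▒██  ▒▒██░░██▓▓▓▓  ▒┃    
                      ┃▓▓▒▒▒▒▓▓▓▓▓▓▒▒▒▒▓▓▓▓  ▒┃    
                      ┃▓▓▒▒▒▒▓▓▓▓▓▓▒▒▒▒▓▓▓▓  ▒┃    
           ┏━━━━━━━━━━━━━━━━━━━━━━━━━━━━┓░░███┃    
           ┃ TabContainer               ┃░░███┃    
           ┠────────────────────────────┨████▓┃    
           ┃[draft.txt]│ config.c │ conf┃████▓┃    
           ┃────────────────────────────┃▓▓▓▓▒┃    
           ┃The process processes thread┃▓▓▓▓▒┃    
           ┃Each component generates thr┃━━━━━━━━━━
           ┃The system optimizes user se┃r         
           ┃This module coordinates conf┃──────────
           ┃Data processing handles queu┃]│ routes.
           ┃The algorithm monitors netwo┃──────────


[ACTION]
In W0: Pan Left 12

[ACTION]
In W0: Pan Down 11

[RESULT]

                                                   
                                                   
                                                   
                                                   
                                                   
                      ┏━━━━━━━━━━━━━━━━━━━━━━━┓    
                      ┃ ImageViewer           ┃    
                      ┠───────────────────────┨    
                      ┃▓▓░░  ░░▒▒▒▒░░▒▒▒▒▒▒▒▒▓┃    
                      ┃▓▓░░  ░░▒▒▒▒░░▒▒▒▒▒▒▒▒▓┃    
                      ┃▒▒▓▓██  ▒▒  ██░░▓▓██░░ ┃    
           ┏━━━━━━━━━━━━━━━━━━━━━━━━━━━━┓██░░ ┃    
           ┃ TabContainer               ┃░░▓▓▓┃    
           ┠────────────────────────────┨░░▓▓▓┃    
           ┃[draft.txt]│ config.c │ conf┃▒▒   ┃    
           ┃────────────────────────────┃▒▒   ┃    
           ┃The process processes thread┃  ██▒┃    
           ┃Each component generates thr┃━━━━━━━━━━
           ┃The system optimizes user se┃r         
           ┃This module coordinates conf┃──────────
           ┃Data processing handles queu┃]│ routes.
           ┃The algorithm monitors netwo┃──────────
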